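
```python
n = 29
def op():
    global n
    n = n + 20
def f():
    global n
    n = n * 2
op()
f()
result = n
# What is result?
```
98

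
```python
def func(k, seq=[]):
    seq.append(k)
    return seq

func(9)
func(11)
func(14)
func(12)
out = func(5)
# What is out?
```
[9, 11, 14, 12, 5]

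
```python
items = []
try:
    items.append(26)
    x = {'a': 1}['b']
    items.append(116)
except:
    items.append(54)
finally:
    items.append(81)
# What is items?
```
[26, 54, 81]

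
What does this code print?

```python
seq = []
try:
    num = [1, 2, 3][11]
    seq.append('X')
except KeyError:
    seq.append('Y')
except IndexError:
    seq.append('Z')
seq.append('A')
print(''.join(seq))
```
ZA

IndexError is caught by its specific handler, not KeyError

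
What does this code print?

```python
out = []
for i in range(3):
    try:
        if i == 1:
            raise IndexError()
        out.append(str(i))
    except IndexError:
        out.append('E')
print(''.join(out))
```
0E2

Exception on i=1 caught, loop continues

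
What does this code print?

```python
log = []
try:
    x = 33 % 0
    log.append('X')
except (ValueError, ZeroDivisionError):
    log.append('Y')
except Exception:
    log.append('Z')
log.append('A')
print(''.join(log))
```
YA

ZeroDivisionError matches tuple containing it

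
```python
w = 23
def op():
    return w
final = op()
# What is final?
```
23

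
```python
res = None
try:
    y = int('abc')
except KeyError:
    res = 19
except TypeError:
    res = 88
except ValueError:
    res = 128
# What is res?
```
128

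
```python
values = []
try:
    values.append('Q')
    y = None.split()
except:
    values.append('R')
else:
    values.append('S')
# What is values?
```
['Q', 'R']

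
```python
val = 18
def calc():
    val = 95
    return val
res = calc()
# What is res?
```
95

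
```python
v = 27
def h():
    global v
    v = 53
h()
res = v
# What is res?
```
53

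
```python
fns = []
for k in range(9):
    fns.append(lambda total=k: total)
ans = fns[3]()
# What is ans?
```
3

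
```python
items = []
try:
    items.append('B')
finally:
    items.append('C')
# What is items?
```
['B', 'C']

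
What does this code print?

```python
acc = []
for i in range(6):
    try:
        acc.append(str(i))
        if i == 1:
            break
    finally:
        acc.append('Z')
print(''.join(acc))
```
0Z1Z

finally runs even when breaking out of loop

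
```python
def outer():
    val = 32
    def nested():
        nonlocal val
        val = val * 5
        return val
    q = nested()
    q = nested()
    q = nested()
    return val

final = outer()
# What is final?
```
4000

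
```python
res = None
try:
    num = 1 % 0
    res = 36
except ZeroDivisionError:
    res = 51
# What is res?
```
51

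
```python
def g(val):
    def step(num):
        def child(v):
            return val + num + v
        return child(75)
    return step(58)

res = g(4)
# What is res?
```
137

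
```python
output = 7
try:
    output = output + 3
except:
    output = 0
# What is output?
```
10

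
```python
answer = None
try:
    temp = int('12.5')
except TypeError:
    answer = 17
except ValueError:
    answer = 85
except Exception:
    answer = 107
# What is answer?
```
85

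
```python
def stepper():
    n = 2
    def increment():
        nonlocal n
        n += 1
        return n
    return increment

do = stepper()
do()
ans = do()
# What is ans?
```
4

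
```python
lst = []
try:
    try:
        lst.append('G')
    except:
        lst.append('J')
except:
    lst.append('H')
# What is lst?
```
['G']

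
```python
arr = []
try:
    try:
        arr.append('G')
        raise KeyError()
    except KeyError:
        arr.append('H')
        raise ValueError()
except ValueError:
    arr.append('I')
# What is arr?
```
['G', 'H', 'I']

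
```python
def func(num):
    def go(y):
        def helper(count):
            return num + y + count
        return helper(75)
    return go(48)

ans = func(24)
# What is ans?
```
147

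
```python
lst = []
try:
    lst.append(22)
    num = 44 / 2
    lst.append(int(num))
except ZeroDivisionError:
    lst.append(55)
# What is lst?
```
[22, 22]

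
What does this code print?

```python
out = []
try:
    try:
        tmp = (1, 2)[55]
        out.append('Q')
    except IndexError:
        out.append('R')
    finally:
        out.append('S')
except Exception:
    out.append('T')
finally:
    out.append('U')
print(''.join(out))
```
RSU

Both finally blocks run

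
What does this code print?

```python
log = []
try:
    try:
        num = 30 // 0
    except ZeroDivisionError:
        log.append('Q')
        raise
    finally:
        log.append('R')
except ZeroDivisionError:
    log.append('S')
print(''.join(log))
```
QRS

finally runs before re-raised exception propagates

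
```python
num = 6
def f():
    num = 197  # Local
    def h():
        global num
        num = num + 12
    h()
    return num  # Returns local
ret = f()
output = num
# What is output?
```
18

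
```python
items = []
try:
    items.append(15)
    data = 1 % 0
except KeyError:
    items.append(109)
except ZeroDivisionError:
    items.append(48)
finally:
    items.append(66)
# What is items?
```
[15, 48, 66]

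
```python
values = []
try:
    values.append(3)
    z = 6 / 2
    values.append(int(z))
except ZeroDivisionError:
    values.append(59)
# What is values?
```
[3, 3]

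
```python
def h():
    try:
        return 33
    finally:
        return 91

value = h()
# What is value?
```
91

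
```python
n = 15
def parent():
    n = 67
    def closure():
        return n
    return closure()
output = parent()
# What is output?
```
67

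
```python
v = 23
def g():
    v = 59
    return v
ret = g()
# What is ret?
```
59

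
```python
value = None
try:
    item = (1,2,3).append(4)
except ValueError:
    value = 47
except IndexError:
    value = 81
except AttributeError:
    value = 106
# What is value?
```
106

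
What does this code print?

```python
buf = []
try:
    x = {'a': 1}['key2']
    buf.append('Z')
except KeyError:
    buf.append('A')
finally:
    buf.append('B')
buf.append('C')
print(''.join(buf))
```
ABC

finally always runs, even after exception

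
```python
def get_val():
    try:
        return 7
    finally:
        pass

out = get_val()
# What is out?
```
7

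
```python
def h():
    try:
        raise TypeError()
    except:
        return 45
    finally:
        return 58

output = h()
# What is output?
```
58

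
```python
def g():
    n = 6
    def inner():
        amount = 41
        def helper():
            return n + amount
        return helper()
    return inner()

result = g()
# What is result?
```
47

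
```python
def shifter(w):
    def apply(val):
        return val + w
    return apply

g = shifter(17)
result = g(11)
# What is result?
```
28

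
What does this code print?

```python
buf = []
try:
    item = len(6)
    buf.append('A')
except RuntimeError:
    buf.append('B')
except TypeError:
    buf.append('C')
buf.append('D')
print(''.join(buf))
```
CD

TypeError is caught by its specific handler, not RuntimeError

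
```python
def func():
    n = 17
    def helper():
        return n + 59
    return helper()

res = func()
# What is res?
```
76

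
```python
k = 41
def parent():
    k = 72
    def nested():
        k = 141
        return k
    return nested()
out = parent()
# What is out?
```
141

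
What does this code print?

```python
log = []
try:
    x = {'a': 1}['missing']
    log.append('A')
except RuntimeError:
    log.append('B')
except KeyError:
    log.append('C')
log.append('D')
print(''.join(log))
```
CD

KeyError is caught by its specific handler, not RuntimeError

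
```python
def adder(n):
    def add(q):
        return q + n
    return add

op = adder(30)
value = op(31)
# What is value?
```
61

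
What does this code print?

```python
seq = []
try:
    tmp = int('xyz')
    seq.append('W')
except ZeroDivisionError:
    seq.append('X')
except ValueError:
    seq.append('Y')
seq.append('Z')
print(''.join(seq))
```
YZ

ValueError is caught by its specific handler, not ZeroDivisionError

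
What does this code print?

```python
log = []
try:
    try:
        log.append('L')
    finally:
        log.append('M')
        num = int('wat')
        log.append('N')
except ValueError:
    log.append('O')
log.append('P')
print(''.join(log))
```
LMOP

Exception in inner finally caught by outer except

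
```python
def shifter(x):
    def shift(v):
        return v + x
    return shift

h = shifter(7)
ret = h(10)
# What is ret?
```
17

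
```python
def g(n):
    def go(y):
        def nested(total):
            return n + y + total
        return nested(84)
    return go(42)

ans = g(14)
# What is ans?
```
140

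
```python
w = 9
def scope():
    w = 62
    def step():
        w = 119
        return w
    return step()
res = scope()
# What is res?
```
119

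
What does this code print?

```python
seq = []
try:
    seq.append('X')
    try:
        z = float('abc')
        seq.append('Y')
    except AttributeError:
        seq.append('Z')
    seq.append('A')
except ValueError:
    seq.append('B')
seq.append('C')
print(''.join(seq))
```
XBC

Inner handler doesn't match, propagates to outer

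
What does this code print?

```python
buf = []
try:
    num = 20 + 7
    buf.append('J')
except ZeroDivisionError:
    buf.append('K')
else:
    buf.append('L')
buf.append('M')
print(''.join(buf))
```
JLM

else block runs when no exception occurs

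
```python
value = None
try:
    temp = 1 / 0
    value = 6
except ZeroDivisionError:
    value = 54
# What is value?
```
54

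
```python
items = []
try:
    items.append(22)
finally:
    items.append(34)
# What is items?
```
[22, 34]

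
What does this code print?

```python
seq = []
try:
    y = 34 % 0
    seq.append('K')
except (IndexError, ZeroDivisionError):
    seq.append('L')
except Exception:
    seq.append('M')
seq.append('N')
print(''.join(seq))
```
LN

ZeroDivisionError matches tuple containing it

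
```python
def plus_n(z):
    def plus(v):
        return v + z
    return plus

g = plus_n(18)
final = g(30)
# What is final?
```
48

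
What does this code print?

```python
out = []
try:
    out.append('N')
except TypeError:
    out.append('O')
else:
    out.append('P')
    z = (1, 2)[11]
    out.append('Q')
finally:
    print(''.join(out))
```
NP

Try succeeds, else appends 'P', IndexError in else is uncaught, finally prints before exception propagates ('Q' never appended)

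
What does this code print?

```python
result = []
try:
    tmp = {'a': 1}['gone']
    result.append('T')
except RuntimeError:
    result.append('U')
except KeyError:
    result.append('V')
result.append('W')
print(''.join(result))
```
VW

KeyError is caught by its specific handler, not RuntimeError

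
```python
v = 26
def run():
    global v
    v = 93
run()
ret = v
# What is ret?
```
93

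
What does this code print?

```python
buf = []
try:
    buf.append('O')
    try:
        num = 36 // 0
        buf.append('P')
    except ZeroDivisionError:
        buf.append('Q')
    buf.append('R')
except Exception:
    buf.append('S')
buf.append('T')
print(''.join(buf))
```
OQRT

Inner exception caught by inner handler, outer continues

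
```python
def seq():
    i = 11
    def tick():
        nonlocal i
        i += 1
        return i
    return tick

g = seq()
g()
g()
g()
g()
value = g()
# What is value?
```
16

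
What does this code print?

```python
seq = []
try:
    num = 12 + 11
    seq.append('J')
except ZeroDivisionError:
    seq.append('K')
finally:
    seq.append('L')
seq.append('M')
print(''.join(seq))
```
JLM

finally runs after normal execution too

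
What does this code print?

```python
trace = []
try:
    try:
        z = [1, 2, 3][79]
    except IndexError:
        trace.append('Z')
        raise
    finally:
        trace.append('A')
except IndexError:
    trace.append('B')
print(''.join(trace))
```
ZAB

finally runs before re-raised exception propagates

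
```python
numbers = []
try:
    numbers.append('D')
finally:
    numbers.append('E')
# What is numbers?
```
['D', 'E']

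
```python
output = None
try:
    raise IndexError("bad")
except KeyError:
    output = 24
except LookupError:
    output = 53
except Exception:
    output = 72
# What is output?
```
53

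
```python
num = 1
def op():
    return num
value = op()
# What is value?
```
1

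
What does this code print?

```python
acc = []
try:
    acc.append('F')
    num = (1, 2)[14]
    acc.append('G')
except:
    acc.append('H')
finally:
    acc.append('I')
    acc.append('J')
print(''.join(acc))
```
FHIJ

Code before exception runs, then except, then all of finally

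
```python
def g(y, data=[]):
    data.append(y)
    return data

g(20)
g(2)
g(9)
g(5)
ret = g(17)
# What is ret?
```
[20, 2, 9, 5, 17]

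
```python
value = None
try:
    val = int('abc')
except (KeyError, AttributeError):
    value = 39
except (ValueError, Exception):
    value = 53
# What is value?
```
53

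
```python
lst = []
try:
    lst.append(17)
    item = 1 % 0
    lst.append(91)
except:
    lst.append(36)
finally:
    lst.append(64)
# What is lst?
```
[17, 36, 64]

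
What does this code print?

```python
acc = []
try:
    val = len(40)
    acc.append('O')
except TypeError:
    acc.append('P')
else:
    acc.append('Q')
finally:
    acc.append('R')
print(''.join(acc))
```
PR

Exception: except runs, else skipped, finally runs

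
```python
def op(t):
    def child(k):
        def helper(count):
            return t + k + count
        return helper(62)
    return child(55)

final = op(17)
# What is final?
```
134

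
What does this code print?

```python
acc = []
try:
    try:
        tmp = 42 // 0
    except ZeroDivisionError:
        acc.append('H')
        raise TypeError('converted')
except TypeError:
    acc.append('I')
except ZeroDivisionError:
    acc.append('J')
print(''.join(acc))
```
HI

New TypeError raised, caught by outer TypeError handler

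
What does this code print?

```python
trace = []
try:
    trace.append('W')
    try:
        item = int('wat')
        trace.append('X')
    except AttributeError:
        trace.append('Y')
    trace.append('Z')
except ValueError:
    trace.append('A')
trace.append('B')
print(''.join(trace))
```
WAB

Inner handler doesn't match, propagates to outer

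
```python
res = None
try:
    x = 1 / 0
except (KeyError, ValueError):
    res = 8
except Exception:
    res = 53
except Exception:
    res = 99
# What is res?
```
53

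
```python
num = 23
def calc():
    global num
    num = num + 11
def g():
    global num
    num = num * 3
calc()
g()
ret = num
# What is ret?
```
102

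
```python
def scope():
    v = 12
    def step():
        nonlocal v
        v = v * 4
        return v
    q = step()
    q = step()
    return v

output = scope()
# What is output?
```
192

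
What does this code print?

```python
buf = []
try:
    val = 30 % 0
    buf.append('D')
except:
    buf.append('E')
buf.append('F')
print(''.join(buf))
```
EF

Exception raised in try, caught by bare except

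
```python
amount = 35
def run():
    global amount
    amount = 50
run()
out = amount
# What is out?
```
50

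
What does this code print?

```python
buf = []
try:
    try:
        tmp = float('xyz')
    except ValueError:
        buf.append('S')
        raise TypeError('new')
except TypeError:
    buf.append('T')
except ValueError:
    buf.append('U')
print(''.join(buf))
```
ST

New TypeError raised, caught by outer TypeError handler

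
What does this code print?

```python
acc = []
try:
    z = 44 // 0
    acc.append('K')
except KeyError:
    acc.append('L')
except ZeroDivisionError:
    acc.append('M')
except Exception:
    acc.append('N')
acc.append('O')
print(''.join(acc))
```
MO

ZeroDivisionError matches before generic Exception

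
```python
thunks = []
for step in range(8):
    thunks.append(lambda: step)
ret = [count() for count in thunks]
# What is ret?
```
[7, 7, 7, 7, 7, 7, 7, 7]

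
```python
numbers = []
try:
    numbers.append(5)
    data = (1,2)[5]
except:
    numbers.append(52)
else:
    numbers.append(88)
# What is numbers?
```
[5, 52]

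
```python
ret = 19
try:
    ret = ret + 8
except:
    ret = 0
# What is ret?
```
27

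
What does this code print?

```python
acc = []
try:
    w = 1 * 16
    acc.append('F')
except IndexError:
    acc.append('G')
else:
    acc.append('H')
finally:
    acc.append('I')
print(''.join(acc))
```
FHI

else runs before finally when no exception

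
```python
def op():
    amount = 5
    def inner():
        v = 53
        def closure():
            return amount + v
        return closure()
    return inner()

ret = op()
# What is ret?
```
58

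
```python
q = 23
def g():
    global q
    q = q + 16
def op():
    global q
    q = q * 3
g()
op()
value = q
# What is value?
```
117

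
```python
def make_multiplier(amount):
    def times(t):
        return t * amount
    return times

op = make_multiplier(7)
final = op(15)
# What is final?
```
105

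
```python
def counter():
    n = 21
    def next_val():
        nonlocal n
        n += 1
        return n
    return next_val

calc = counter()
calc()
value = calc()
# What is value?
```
23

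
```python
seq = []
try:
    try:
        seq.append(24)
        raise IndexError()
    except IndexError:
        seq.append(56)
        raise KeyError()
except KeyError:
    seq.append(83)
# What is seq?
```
[24, 56, 83]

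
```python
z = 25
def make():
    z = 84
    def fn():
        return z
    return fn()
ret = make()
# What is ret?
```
84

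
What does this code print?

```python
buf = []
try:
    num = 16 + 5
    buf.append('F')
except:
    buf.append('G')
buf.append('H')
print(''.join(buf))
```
FH

No exception, try block completes normally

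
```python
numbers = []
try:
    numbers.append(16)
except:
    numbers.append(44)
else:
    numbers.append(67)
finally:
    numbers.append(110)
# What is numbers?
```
[16, 67, 110]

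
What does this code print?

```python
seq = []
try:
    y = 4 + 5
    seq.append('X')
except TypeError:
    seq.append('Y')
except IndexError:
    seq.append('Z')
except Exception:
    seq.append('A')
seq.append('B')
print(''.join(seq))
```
XB

No exception, try block completes normally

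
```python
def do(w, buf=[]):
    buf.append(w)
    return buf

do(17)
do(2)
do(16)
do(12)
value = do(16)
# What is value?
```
[17, 2, 16, 12, 16]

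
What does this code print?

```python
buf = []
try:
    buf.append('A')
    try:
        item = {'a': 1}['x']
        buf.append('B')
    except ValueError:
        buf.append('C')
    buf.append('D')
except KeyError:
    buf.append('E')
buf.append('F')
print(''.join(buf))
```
AEF

Inner handler doesn't match, propagates to outer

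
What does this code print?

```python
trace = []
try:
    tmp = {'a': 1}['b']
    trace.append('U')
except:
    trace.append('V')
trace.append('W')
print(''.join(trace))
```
VW

Exception raised in try, caught by bare except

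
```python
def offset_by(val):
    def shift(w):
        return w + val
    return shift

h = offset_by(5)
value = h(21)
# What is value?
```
26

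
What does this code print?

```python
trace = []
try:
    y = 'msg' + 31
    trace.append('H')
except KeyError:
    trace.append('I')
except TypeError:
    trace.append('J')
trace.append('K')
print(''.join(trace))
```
JK

TypeError is caught by its specific handler, not KeyError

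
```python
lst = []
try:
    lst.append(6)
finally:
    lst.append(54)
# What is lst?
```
[6, 54]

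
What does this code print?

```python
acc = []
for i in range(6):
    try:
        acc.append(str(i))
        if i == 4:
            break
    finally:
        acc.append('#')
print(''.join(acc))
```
0#1#2#3#4#

finally runs even when breaking out of loop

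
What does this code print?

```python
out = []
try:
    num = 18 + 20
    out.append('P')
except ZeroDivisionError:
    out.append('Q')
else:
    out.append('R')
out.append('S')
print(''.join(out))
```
PRS

else block runs when no exception occurs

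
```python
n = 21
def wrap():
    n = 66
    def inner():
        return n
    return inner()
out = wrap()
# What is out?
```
66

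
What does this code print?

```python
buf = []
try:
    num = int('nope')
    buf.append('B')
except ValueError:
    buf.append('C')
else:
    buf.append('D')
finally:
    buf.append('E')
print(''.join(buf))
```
CE

Exception: except runs, else skipped, finally runs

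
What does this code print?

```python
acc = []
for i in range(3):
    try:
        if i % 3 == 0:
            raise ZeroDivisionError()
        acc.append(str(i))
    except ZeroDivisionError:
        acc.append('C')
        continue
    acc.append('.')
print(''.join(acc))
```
C1.2.

continue in except skips rest of loop body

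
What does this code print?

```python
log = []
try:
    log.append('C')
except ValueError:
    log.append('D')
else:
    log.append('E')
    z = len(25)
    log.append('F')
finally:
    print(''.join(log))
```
CE

Try succeeds, else appends 'E', TypeError in else is uncaught, finally prints before exception propagates ('F' never appended)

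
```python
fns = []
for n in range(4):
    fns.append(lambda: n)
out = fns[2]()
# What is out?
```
3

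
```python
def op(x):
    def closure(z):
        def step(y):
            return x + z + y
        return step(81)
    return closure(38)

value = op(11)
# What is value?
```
130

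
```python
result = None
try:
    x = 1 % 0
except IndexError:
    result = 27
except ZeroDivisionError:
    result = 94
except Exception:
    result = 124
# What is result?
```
94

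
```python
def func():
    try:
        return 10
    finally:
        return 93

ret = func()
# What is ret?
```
93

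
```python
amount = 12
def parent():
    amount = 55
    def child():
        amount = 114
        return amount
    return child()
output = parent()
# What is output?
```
114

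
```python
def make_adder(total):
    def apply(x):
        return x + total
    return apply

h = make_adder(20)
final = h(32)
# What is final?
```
52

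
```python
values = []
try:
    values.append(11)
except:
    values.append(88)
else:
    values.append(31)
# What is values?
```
[11, 31]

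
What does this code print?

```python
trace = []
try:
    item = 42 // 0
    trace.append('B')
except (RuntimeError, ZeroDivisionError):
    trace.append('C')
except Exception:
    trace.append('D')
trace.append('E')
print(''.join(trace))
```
CE

ZeroDivisionError matches tuple containing it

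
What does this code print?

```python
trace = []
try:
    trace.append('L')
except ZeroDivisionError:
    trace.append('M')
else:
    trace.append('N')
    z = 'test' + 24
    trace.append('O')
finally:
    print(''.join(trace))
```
LN

Try succeeds, else appends 'N', TypeError in else is uncaught, finally prints before exception propagates ('O' never appended)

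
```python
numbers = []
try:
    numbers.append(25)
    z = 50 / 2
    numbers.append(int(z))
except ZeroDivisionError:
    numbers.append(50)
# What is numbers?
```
[25, 25]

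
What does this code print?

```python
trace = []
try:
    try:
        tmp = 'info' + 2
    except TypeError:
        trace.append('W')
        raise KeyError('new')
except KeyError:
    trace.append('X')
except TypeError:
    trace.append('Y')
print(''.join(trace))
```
WX

New KeyError raised, caught by outer KeyError handler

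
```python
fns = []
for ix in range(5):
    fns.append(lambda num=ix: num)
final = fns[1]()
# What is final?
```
1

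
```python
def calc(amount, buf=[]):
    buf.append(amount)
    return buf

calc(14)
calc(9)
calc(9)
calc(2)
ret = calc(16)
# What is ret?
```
[14, 9, 9, 2, 16]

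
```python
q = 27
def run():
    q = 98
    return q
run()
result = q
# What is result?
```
27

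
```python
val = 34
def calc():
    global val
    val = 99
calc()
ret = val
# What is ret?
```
99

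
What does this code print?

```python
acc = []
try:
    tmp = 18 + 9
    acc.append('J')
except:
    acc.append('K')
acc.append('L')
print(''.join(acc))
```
JL

No exception, try block completes normally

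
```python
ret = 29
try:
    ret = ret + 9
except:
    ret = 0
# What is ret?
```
38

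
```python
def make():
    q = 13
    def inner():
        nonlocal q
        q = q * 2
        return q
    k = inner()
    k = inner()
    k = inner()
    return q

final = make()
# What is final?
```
104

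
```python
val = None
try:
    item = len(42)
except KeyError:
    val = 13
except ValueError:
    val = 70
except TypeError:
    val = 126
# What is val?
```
126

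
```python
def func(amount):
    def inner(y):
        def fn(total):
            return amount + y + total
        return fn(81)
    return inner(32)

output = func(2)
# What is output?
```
115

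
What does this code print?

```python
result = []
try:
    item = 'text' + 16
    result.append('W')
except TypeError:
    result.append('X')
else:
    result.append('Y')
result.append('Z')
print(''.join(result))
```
XZ

else block skipped when exception is caught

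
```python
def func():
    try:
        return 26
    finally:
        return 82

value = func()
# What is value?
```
82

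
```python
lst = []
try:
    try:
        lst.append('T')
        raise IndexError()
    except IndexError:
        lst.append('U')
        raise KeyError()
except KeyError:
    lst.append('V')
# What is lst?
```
['T', 'U', 'V']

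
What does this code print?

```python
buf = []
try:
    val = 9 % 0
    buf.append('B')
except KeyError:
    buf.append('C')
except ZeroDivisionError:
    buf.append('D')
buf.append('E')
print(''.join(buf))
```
DE

ZeroDivisionError is caught by its specific handler, not KeyError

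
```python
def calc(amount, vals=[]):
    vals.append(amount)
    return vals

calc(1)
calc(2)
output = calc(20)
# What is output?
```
[1, 2, 20]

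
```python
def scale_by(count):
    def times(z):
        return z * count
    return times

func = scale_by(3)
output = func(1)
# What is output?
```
3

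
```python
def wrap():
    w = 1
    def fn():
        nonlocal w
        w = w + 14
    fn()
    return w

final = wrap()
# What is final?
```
15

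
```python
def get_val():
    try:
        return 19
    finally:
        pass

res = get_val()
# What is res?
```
19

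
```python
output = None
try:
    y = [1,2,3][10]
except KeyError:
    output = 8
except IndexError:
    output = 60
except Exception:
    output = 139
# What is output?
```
60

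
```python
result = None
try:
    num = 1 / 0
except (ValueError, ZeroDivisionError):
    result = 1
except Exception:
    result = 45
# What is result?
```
1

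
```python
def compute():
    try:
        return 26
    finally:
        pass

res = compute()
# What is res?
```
26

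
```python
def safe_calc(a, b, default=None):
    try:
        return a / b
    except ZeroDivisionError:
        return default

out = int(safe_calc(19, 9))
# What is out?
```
2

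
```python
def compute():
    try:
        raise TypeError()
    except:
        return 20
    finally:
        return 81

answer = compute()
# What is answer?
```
81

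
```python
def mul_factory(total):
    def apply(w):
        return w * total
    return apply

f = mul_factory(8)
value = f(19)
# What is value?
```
152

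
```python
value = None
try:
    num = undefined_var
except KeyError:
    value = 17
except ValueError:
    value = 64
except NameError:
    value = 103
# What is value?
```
103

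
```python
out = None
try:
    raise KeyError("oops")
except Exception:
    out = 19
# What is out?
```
19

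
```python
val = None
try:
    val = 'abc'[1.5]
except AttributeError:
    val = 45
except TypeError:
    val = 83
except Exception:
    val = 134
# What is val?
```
83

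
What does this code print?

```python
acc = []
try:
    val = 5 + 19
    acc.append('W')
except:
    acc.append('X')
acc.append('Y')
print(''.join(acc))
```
WY

No exception, try block completes normally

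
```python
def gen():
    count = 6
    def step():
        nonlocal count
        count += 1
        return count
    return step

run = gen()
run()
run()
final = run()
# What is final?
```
9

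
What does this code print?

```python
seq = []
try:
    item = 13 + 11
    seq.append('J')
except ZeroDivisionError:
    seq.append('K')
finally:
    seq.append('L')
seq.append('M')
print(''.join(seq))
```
JLM

finally runs after normal execution too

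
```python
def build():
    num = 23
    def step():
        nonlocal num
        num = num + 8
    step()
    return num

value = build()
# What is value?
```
31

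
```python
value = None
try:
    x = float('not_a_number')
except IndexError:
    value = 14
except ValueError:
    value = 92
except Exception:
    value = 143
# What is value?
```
92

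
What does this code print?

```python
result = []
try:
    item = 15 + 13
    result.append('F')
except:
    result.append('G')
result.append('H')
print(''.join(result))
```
FH

No exception, try block completes normally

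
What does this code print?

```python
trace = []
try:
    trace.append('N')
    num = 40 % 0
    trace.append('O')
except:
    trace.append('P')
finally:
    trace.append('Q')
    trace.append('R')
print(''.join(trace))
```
NPQR

Code before exception runs, then except, then all of finally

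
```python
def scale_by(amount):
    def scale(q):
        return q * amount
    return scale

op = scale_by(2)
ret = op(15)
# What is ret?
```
30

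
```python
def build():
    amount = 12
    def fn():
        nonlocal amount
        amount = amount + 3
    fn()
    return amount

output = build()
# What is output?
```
15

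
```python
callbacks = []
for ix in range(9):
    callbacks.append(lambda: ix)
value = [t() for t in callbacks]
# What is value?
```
[8, 8, 8, 8, 8, 8, 8, 8, 8]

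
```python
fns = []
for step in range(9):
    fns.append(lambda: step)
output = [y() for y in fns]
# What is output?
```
[8, 8, 8, 8, 8, 8, 8, 8, 8]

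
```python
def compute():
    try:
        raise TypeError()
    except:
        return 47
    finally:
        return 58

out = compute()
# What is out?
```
58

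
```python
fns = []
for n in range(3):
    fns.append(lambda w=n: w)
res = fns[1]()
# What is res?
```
1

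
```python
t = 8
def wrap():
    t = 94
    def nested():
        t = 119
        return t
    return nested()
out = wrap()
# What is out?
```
119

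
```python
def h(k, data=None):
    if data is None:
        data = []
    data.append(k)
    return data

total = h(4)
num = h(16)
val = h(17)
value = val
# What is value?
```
[17]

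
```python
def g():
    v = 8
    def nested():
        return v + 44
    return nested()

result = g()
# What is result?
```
52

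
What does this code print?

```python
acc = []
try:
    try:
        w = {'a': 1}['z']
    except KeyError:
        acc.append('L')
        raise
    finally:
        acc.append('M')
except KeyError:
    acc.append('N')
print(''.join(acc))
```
LMN

finally runs before re-raised exception propagates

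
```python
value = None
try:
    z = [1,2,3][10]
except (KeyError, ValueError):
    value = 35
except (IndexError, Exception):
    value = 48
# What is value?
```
48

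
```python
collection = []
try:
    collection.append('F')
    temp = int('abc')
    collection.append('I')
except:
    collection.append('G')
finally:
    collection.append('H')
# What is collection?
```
['F', 'G', 'H']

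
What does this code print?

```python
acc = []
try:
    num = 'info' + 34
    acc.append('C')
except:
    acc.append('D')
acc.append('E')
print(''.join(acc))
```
DE

Exception raised in try, caught by bare except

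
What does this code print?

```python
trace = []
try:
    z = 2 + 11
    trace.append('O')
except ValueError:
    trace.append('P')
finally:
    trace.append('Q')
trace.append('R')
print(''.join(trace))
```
OQR

finally runs after normal execution too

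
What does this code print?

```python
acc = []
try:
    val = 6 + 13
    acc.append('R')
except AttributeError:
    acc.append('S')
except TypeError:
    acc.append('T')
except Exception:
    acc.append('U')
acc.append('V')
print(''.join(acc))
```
RV

No exception, try block completes normally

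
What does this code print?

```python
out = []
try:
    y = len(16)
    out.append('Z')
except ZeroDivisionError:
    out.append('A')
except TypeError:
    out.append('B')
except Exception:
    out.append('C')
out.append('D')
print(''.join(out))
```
BD

TypeError matches before generic Exception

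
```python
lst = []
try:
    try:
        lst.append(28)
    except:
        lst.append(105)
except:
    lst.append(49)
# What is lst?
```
[28]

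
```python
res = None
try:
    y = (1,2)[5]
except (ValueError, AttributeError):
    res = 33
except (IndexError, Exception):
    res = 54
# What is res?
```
54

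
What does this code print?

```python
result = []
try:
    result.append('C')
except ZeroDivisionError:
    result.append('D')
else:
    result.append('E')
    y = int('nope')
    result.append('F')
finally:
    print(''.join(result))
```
CE

Try succeeds, else appends 'E', ValueError in else is uncaught, finally prints before exception propagates ('F' never appended)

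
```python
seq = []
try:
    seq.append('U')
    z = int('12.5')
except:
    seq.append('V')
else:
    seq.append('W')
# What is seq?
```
['U', 'V']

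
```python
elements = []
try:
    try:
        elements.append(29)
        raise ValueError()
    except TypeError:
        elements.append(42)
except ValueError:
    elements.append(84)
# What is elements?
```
[29, 84]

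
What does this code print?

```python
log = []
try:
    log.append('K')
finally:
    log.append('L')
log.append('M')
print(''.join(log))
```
KLM

try/finally without except, no exception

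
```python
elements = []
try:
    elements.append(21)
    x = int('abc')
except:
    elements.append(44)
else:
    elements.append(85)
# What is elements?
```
[21, 44]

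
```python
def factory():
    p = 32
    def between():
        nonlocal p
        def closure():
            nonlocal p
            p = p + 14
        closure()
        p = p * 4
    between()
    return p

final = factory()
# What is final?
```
184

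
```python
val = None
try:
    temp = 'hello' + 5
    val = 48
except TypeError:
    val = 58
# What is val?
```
58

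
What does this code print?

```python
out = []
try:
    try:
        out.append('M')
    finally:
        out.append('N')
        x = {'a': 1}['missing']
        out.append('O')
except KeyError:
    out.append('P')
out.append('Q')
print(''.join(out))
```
MNPQ

Exception in inner finally caught by outer except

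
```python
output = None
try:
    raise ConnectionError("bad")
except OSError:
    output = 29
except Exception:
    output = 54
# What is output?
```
29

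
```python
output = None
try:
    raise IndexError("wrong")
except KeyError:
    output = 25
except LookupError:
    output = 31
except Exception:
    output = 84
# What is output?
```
31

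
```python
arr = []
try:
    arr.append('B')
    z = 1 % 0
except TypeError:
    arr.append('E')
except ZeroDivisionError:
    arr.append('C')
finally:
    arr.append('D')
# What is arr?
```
['B', 'C', 'D']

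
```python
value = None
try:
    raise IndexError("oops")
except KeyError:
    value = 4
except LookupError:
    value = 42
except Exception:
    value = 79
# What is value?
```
42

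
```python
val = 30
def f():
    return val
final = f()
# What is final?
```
30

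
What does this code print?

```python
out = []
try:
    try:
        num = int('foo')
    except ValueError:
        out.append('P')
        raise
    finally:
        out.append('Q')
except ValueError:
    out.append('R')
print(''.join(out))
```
PQR

finally runs before re-raised exception propagates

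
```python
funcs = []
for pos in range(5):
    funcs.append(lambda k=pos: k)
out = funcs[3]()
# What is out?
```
3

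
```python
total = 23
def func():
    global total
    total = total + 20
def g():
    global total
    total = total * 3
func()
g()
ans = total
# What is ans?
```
129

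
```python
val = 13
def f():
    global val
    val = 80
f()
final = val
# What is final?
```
80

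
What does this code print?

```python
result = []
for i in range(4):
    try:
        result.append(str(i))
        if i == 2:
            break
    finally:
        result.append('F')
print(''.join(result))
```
0F1F2F

finally runs even when breaking out of loop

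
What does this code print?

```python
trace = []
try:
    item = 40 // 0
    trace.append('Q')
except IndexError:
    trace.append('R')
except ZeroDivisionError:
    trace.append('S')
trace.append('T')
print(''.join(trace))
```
ST

ZeroDivisionError is caught by its specific handler, not IndexError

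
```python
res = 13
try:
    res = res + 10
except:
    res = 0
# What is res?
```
23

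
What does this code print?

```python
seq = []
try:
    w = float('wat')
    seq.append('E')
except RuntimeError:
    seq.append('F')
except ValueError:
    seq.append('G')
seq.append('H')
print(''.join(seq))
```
GH

ValueError is caught by its specific handler, not RuntimeError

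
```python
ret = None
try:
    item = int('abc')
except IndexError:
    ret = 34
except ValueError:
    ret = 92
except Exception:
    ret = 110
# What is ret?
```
92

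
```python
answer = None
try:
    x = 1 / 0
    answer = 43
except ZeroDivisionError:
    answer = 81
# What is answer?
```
81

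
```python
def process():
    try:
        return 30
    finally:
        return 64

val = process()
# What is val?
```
64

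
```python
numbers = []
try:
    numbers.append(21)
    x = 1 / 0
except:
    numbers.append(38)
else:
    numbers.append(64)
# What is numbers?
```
[21, 38]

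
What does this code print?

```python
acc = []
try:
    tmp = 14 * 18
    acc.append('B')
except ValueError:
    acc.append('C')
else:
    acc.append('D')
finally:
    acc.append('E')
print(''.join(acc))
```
BDE

else runs before finally when no exception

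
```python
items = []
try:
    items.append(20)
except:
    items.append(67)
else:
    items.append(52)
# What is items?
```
[20, 52]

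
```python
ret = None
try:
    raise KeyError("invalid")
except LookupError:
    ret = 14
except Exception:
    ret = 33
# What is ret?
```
14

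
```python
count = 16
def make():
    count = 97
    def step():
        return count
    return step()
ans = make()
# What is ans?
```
97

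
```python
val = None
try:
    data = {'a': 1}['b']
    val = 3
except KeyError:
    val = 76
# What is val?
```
76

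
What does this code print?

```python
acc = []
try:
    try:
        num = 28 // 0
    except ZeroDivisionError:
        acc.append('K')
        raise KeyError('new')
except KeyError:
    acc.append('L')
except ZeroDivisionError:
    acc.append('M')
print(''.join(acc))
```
KL

New KeyError raised, caught by outer KeyError handler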